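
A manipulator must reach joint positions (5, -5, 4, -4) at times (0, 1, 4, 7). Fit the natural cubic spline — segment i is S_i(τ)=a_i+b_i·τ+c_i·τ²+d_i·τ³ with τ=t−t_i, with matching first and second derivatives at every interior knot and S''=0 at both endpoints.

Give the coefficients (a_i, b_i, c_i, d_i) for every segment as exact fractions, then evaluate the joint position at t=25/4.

  seg 0: a=5 b=-1043/87 c=0 d=173/87
  seg 1: a=-5 b=-524/87 c=173/29 d=-772/783
  seg 2: a=4 b=274/87 c=-253/87 d=253/783
S(25/4) = 83/1856

Δ: Δ0=-10, Δ1=3, Δ2=-8/3
row 1: diag=8, rhs=78; c'=3/8, d'=39/4
row 2: denom=12−3·3/8=87/8; d'=(-34−3·39/4)/(87/8)=-506/87
back: M2=-506/87
back: M1=39/4−3/8·-506/87=346/29
M: M0=0, M1=346/29, M2=-506/87, M3=0
seg 0: a=5, c=M0/2=0, d=(M1−M0)/(6·1)=173/87, b=Δ0−h0·(2M0+M1)/6=-1043/87
seg 1: a=-5, c=M1/2=173/29, d=(M2−M1)/(6·3)=-772/783, b=Δ1−h1·(2M1+M2)/6=-524/87
seg 2: a=4, c=M2/2=-253/87, d=(M3−M2)/(6·3)=253/783, b=Δ2−h2·(2M2+M3)/6=274/87
t_q=25/4 → seg 2, τ=9/4; S=4+274/87·τ+-253/87·τ²+253/783·τ³=83/1856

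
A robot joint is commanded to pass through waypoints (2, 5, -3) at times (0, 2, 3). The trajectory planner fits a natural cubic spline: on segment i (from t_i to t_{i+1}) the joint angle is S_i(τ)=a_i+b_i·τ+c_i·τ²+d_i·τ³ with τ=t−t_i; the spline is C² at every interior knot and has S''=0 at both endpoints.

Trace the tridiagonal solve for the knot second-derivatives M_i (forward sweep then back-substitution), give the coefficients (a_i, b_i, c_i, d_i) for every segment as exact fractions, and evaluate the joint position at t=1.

Δ: Δ0=3/2, Δ1=-8
row 1: diag=6, rhs=-57; c'=1/6, d'=-19/2
back: M1=-19/2
M: M0=0, M1=-19/2, M2=0
seg 0: a=2, c=M0/2=0, d=(M1−M0)/(6·2)=-19/24, b=Δ0−h0·(2M0+M1)/6=14/3
seg 1: a=5, c=M1/2=-19/4, d=(M2−M1)/(6·1)=19/12, b=Δ1−h1·(2M1+M2)/6=-29/6
t_q=1 → seg 0, τ=1; S=2+14/3·τ+0·τ²+-19/24·τ³=47/8

  seg 0: a=2 b=14/3 c=0 d=-19/24
  seg 1: a=5 b=-29/6 c=-19/4 d=19/12
S(1) = 47/8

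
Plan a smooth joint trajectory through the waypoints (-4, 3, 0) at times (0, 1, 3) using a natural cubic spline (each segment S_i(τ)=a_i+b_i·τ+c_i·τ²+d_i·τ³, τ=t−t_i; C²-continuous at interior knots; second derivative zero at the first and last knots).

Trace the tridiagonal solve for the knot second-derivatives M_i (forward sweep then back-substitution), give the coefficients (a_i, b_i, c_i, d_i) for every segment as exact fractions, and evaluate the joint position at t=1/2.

  seg 0: a=-4 b=101/12 c=0 d=-17/12
  seg 1: a=3 b=25/6 c=-17/4 d=17/24
S(1/2) = 1/32

Δ: Δ0=7, Δ1=-3/2
row 1: diag=6, rhs=-51; c'=1/3, d'=-17/2
back: M1=-17/2
M: M0=0, M1=-17/2, M2=0
seg 0: a=-4, c=M0/2=0, d=(M1−M0)/(6·1)=-17/12, b=Δ0−h0·(2M0+M1)/6=101/12
seg 1: a=3, c=M1/2=-17/4, d=(M2−M1)/(6·2)=17/24, b=Δ1−h1·(2M1+M2)/6=25/6
t_q=1/2 → seg 0, τ=1/2; S=-4+101/12·τ+0·τ²+-17/12·τ³=1/32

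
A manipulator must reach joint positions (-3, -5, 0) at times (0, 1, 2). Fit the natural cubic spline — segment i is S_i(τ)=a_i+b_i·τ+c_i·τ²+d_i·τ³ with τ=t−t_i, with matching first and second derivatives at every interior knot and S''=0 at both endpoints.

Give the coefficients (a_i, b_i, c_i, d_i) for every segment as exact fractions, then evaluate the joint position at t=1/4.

  seg 0: a=-3 b=-15/4 c=0 d=7/4
  seg 1: a=-5 b=3/2 c=21/4 d=-7/4
S(1/4) = -1001/256

Δ: Δ0=-2, Δ1=5
row 1: diag=4, rhs=42; c'=1/4, d'=21/2
back: M1=21/2
M: M0=0, M1=21/2, M2=0
seg 0: a=-3, c=M0/2=0, d=(M1−M0)/(6·1)=7/4, b=Δ0−h0·(2M0+M1)/6=-15/4
seg 1: a=-5, c=M1/2=21/4, d=(M2−M1)/(6·1)=-7/4, b=Δ1−h1·(2M1+M2)/6=3/2
t_q=1/4 → seg 0, τ=1/4; S=-3+-15/4·τ+0·τ²+7/4·τ³=-1001/256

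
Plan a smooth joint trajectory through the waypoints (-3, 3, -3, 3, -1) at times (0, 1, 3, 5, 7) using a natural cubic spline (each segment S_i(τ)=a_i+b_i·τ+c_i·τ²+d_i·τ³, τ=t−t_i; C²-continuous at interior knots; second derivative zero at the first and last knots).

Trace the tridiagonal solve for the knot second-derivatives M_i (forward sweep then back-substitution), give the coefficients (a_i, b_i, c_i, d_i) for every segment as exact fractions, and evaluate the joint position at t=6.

Δ: Δ0=6, Δ1=-3, Δ2=3, Δ3=-2
row 1: diag=6, rhs=-54; c'=1/3, d'=-9
row 2: denom=8−2·1/3=22/3; d'=(36−2·-9)/(22/3)=81/11
row 3: denom=8−2·3/11=82/11; d'=(-30−2·81/11)/(82/11)=-6
back: M3=-6
back: M2=81/11−3/11·-6=9
back: M1=-9−1/3·9=-12
M: M0=0, M1=-12, M2=9, M3=-6, M4=0
seg 0: a=-3, c=M0/2=0, d=(M1−M0)/(6·1)=-2, b=Δ0−h0·(2M0+M1)/6=8
seg 1: a=3, c=M1/2=-6, d=(M2−M1)/(6·2)=7/4, b=Δ1−h1·(2M1+M2)/6=2
seg 2: a=-3, c=M2/2=9/2, d=(M3−M2)/(6·2)=-5/4, b=Δ2−h2·(2M2+M3)/6=-1
seg 3: a=3, c=M3/2=-3, d=(M4−M3)/(6·2)=1/2, b=Δ3−h3·(2M3+M4)/6=2
t_q=6 → seg 3, τ=1; S=3+2·τ+-3·τ²+1/2·τ³=5/2

  seg 0: a=-3 b=8 c=0 d=-2
  seg 1: a=3 b=2 c=-6 d=7/4
  seg 2: a=-3 b=-1 c=9/2 d=-5/4
  seg 3: a=3 b=2 c=-3 d=1/2
S(6) = 5/2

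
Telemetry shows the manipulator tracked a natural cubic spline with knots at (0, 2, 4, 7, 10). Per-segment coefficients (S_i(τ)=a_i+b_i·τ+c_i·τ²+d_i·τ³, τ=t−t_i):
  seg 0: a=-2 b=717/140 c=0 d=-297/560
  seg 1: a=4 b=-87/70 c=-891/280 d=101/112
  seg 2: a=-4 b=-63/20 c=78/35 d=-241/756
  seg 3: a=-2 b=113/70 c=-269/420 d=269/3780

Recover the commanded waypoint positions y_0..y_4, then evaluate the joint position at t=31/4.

y_0 = S_0(0) = a_0 = -2
y_1 = S_1(0) = a_1 = 4
y_2 = S_2(0) = a_2 = -4
y_3 = S_3(0) = a_3 = -2
y_4 = S_3(3) = -1
t_q=31/4 is in segment 3 (τ=3/4); S_3(τ)=-1433/1280

y_0=-2 y_1=4 y_2=-4 y_3=-2 y_4=-1
S(31/4) = -1433/1280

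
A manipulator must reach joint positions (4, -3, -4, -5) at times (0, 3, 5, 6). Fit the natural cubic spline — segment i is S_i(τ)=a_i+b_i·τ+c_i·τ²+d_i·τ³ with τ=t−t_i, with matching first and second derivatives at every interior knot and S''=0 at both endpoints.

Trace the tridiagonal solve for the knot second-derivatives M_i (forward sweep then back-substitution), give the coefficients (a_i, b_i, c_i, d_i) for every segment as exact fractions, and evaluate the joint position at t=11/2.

Δ: Δ0=-7/3, Δ1=-1/2, Δ2=-1
row 1: diag=10, rhs=11; c'=1/5, d'=11/10
row 2: denom=6−2·1/5=28/5; d'=(-3−2·11/10)/(28/5)=-13/14
back: M2=-13/14
back: M1=11/10−1/5·-13/14=9/7
M: M0=0, M1=9/7, M2=-13/14, M3=0
seg 0: a=4, c=M0/2=0, d=(M1−M0)/(6·3)=1/14, b=Δ0−h0·(2M0+M1)/6=-125/42
seg 1: a=-3, c=M1/2=9/14, d=(M2−M1)/(6·2)=-31/168, b=Δ1−h1·(2M1+M2)/6=-22/21
seg 2: a=-4, c=M2/2=-13/28, d=(M3−M2)/(6·1)=13/84, b=Δ2−h2·(2M2+M3)/6=-29/42
t_q=11/2 → seg 2, τ=1/2; S=-4+-29/42·τ+-13/28·τ²+13/84·τ³=-995/224

  seg 0: a=4 b=-125/42 c=0 d=1/14
  seg 1: a=-3 b=-22/21 c=9/14 d=-31/168
  seg 2: a=-4 b=-29/42 c=-13/28 d=13/84
S(11/2) = -995/224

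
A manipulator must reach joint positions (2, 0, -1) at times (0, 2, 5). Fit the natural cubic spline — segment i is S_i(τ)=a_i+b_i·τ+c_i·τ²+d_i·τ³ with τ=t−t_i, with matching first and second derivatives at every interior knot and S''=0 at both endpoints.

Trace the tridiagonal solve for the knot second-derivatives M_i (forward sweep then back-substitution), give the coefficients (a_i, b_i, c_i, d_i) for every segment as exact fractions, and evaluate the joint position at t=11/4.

Δ: Δ0=-1, Δ1=-1/3
row 1: diag=10, rhs=4; c'=3/10, d'=2/5
back: M1=2/5
M: M0=0, M1=2/5, M2=0
seg 0: a=2, c=M0/2=0, d=(M1−M0)/(6·2)=1/30, b=Δ0−h0·(2M0+M1)/6=-17/15
seg 1: a=0, c=M1/2=1/5, d=(M2−M1)/(6·3)=-1/45, b=Δ1−h1·(2M1+M2)/6=-11/15
t_q=11/4 → seg 1, τ=3/4; S=0+-11/15·τ+1/5·τ²+-1/45·τ³=-143/320

  seg 0: a=2 b=-17/15 c=0 d=1/30
  seg 1: a=0 b=-11/15 c=1/5 d=-1/45
S(11/4) = -143/320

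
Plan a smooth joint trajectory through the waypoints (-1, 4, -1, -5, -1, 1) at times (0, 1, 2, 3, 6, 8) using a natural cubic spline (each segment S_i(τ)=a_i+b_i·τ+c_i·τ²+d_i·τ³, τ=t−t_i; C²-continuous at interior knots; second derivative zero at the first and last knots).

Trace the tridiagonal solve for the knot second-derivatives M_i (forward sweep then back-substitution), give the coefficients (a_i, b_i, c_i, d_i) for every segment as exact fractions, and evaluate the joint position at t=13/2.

Δ: Δ0=5, Δ1=-5, Δ2=-4, Δ3=4/3, Δ4=1
row 1: diag=4, rhs=-60; c'=1/4, d'=-15
row 2: denom=4−1·1/4=15/4; d'=(6−1·-15)/(15/4)=28/5
row 3: denom=8−1·4/15=116/15; d'=(32−1·28/5)/(116/15)=99/29
row 4: denom=10−3·45/116=1025/116; d'=(-2−3·99/29)/(1025/116)=-284/205
back: M4=-284/205
back: M3=99/29−45/116·-284/205=162/41
back: M2=28/5−4/15·162/41=932/205
back: M1=-15−1/4·932/205=-3308/205
M: M0=0, M1=-3308/205, M2=932/205, M3=162/41, M4=-284/205, M5=0
seg 0: a=-1, c=M0/2=0, d=(M1−M0)/(6·1)=-1654/615, b=Δ0−h0·(2M0+M1)/6=4729/615
seg 1: a=4, c=M1/2=-1654/205, d=(M2−M1)/(6·1)=424/123, b=Δ1−h1·(2M1+M2)/6=-233/615
seg 2: a=-1, c=M2/2=466/205, d=(M3−M2)/(6·1)=-61/615, b=Δ2−h2·(2M2+M3)/6=-3797/615
seg 3: a=-5, c=M3/2=81/41, d=(M4−M3)/(6·3)=-547/1845, b=Δ3−h3·(2M3+M4)/6=-1184/615
seg 4: a=-1, c=M4/2=-142/205, d=(M5−M4)/(6·2)=71/615, b=Δ4−h4·(2M4+M5)/6=1183/615
t_q=13/2 → seg 4, τ=1/2; S=-1+1183/615·τ+-142/205·τ²+71/615·τ³=-323/1640

  seg 0: a=-1 b=4729/615 c=0 d=-1654/615
  seg 1: a=4 b=-233/615 c=-1654/205 d=424/123
  seg 2: a=-1 b=-3797/615 c=466/205 d=-61/615
  seg 3: a=-5 b=-1184/615 c=81/41 d=-547/1845
  seg 4: a=-1 b=1183/615 c=-142/205 d=71/615
S(13/2) = -323/1640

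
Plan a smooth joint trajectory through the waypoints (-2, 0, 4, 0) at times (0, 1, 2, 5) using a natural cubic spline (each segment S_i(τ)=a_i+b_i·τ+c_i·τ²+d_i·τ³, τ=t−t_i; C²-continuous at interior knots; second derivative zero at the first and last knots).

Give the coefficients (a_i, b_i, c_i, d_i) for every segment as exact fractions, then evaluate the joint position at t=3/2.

Δ: Δ0=2, Δ1=4, Δ2=-4/3
row 1: diag=4, rhs=12; c'=1/4, d'=3
row 2: denom=8−1·1/4=31/4; d'=(-32−1·3)/(31/4)=-140/31
back: M2=-140/31
back: M1=3−1/4·-140/31=128/31
M: M0=0, M1=128/31, M2=-140/31, M3=0
seg 0: a=-2, c=M0/2=0, d=(M1−M0)/(6·1)=64/93, b=Δ0−h0·(2M0+M1)/6=122/93
seg 1: a=0, c=M1/2=64/31, d=(M2−M1)/(6·1)=-134/93, b=Δ1−h1·(2M1+M2)/6=314/93
seg 2: a=4, c=M2/2=-70/31, d=(M3−M2)/(6·3)=70/279, b=Δ2−h2·(2M2+M3)/6=296/93
t_q=3/2 → seg 1, τ=1/2; S=0+314/93·τ+64/31·τ²+-134/93·τ³=251/124

  seg 0: a=-2 b=122/93 c=0 d=64/93
  seg 1: a=0 b=314/93 c=64/31 d=-134/93
  seg 2: a=4 b=296/93 c=-70/31 d=70/279
S(3/2) = 251/124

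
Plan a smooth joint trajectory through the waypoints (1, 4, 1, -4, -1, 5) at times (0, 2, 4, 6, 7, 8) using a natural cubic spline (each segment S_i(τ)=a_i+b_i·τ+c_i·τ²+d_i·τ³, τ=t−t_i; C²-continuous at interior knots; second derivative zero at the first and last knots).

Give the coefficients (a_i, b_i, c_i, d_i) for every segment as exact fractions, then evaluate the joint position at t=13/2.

  seg 0: a=1 b=1321/626 c=0 d=-191/1252
  seg 1: a=4 b=175/626 c=-573/626 d=4/313
  seg 2: a=1 b=-2021/626 c=-525/626 d=753/1252
  seg 3: a=-4 b=397/626 c=867/313 d=-253/626
  seg 4: a=-1 b=1553/313 c=975/626 d=-325/626
S(13/2) = -15229/5008

Δ: Δ0=3/2, Δ1=-3/2, Δ2=-5/2, Δ3=3, Δ4=6
row 1: diag=8, rhs=-18; c'=1/4, d'=-9/4
row 2: denom=8−2·1/4=15/2; d'=(-6−2·-9/4)/(15/2)=-1/5
row 3: denom=6−2·4/15=82/15; d'=(33−2·-1/5)/(82/15)=501/82
row 4: denom=4−1·15/82=313/82; d'=(18−1·501/82)/(313/82)=975/313
back: M4=975/313
back: M3=501/82−15/82·975/313=1734/313
back: M2=-1/5−4/15·1734/313=-525/313
back: M1=-9/4−1/4·-525/313=-573/313
M: M0=0, M1=-573/313, M2=-525/313, M3=1734/313, M4=975/313, M5=0
seg 0: a=1, c=M0/2=0, d=(M1−M0)/(6·2)=-191/1252, b=Δ0−h0·(2M0+M1)/6=1321/626
seg 1: a=4, c=M1/2=-573/626, d=(M2−M1)/(6·2)=4/313, b=Δ1−h1·(2M1+M2)/6=175/626
seg 2: a=1, c=M2/2=-525/626, d=(M3−M2)/(6·2)=753/1252, b=Δ2−h2·(2M2+M3)/6=-2021/626
seg 3: a=-4, c=M3/2=867/313, d=(M4−M3)/(6·1)=-253/626, b=Δ3−h3·(2M3+M4)/6=397/626
seg 4: a=-1, c=M4/2=975/626, d=(M5−M4)/(6·1)=-325/626, b=Δ4−h4·(2M4+M5)/6=1553/313
t_q=13/2 → seg 3, τ=1/2; S=-4+397/626·τ+867/313·τ²+-253/626·τ³=-15229/5008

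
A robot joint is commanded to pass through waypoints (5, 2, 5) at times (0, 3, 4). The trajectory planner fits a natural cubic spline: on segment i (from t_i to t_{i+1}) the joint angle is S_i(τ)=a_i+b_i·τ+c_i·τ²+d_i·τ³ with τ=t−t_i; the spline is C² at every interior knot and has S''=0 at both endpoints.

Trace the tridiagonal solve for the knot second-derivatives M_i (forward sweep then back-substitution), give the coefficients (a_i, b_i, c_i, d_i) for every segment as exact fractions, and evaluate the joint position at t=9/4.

Δ: Δ0=-1, Δ1=3
row 1: diag=8, rhs=24; c'=1/8, d'=3
back: M1=3
M: M0=0, M1=3, M2=0
seg 0: a=5, c=M0/2=0, d=(M1−M0)/(6·3)=1/6, b=Δ0−h0·(2M0+M1)/6=-5/2
seg 1: a=2, c=M1/2=3/2, d=(M2−M1)/(6·1)=-1/2, b=Δ1−h1·(2M1+M2)/6=2
t_q=9/4 → seg 0, τ=9/4; S=5+-5/2·τ+0·τ²+1/6·τ³=163/128

  seg 0: a=5 b=-5/2 c=0 d=1/6
  seg 1: a=2 b=2 c=3/2 d=-1/2
S(9/4) = 163/128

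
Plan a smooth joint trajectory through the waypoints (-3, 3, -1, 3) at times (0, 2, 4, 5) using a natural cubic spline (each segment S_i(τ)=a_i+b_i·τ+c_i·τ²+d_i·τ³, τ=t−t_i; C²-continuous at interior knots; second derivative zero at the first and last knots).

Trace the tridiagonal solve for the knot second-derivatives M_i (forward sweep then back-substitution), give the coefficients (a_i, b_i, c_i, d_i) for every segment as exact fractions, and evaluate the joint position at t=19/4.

  seg 0: a=-3 b=54/11 c=0 d=-21/44
  seg 1: a=3 b=-9/11 c=-63/22 d=25/22
  seg 2: a=-1 b=15/11 c=87/22 d=-29/22
S(19/4) = 2381/1408

Δ: Δ0=3, Δ1=-2, Δ2=4
row 1: diag=8, rhs=-30; c'=1/4, d'=-15/4
row 2: denom=6−2·1/4=11/2; d'=(36−2·-15/4)/(11/2)=87/11
back: M2=87/11
back: M1=-15/4−1/4·87/11=-63/11
M: M0=0, M1=-63/11, M2=87/11, M3=0
seg 0: a=-3, c=M0/2=0, d=(M1−M0)/(6·2)=-21/44, b=Δ0−h0·(2M0+M1)/6=54/11
seg 1: a=3, c=M1/2=-63/22, d=(M2−M1)/(6·2)=25/22, b=Δ1−h1·(2M1+M2)/6=-9/11
seg 2: a=-1, c=M2/2=87/22, d=(M3−M2)/(6·1)=-29/22, b=Δ2−h2·(2M2+M3)/6=15/11
t_q=19/4 → seg 2, τ=3/4; S=-1+15/11·τ+87/22·τ²+-29/22·τ³=2381/1408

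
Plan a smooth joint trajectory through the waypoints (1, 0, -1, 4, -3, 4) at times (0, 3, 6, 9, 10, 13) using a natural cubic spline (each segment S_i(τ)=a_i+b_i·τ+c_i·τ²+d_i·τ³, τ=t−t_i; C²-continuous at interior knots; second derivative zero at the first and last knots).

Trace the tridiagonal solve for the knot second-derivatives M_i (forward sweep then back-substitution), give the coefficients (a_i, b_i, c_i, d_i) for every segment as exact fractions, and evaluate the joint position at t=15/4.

Δ: Δ0=-1/3, Δ1=-1/3, Δ2=5/3, Δ3=-7, Δ4=7/3
row 1: diag=12, rhs=0; c'=1/4, d'=0
row 2: denom=12−3·1/4=45/4; d'=(12−3·0)/(45/4)=16/15
row 3: denom=8−3·4/15=36/5; d'=(-52−3·16/15)/(36/5)=-23/3
row 4: denom=8−1·5/36=283/36; d'=(56−1·-23/3)/(283/36)=2292/283
back: M4=2292/283
back: M3=-23/3−5/36·2292/283=-2488/283
back: M2=16/15−4/15·-2488/283=2896/849
back: M1=0−1/4·2896/849=-724/849
M: M0=0, M1=-724/849, M2=2896/849, M3=-2488/283, M4=2292/283, M5=0
seg 0: a=1, c=M0/2=0, d=(M1−M0)/(6·3)=-362/7641, b=Δ0−h0·(2M0+M1)/6=79/849
seg 1: a=0, c=M1/2=-362/849, d=(M2−M1)/(6·3)=1810/7641, b=Δ1−h1·(2M1+M2)/6=-1007/849
seg 2: a=-1, c=M2/2=1448/849, d=(M3−M2)/(6·3)=-5180/7641, b=Δ2−h2·(2M2+M3)/6=2251/849
seg 3: a=4, c=M3/2=-1244/283, d=(M4−M3)/(6·1)=2390/849, b=Δ3−h3·(2M3+M4)/6=-4601/849
seg 4: a=-3, c=M4/2=1146/283, d=(M5−M4)/(6·3)=-382/849, b=Δ4−h4·(2M4+M5)/6=-4895/849
t_q=15/4 → seg 1, τ=3/4; S=0+-1007/849·τ+-362/849·τ²+1810/7641·τ³=-9323/9056

  seg 0: a=1 b=79/849 c=0 d=-362/7641
  seg 1: a=0 b=-1007/849 c=-362/849 d=1810/7641
  seg 2: a=-1 b=2251/849 c=1448/849 d=-5180/7641
  seg 3: a=4 b=-4601/849 c=-1244/283 d=2390/849
  seg 4: a=-3 b=-4895/849 c=1146/283 d=-382/849
S(15/4) = -9323/9056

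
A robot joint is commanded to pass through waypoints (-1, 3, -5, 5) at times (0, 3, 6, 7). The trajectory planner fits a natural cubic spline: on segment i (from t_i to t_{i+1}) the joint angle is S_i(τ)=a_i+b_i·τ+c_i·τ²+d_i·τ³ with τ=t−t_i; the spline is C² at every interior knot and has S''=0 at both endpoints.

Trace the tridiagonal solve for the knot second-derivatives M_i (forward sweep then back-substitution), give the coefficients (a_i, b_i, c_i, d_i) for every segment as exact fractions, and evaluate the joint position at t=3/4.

  seg 0: a=-1 b=326/87 c=0 d=-70/261
  seg 1: a=3 b=-304/87 c=-70/29 d=26/29
  seg 2: a=-5 b=542/87 c=164/29 d=-164/87
S(3/4) = 1575/928

Δ: Δ0=4/3, Δ1=-8/3, Δ2=10
row 1: diag=12, rhs=-24; c'=1/4, d'=-2
row 2: denom=8−3·1/4=29/4; d'=(76−3·-2)/(29/4)=328/29
back: M2=328/29
back: M1=-2−1/4·328/29=-140/29
M: M0=0, M1=-140/29, M2=328/29, M3=0
seg 0: a=-1, c=M0/2=0, d=(M1−M0)/(6·3)=-70/261, b=Δ0−h0·(2M0+M1)/6=326/87
seg 1: a=3, c=M1/2=-70/29, d=(M2−M1)/(6·3)=26/29, b=Δ1−h1·(2M1+M2)/6=-304/87
seg 2: a=-5, c=M2/2=164/29, d=(M3−M2)/(6·1)=-164/87, b=Δ2−h2·(2M2+M3)/6=542/87
t_q=3/4 → seg 0, τ=3/4; S=-1+326/87·τ+0·τ²+-70/261·τ³=1575/928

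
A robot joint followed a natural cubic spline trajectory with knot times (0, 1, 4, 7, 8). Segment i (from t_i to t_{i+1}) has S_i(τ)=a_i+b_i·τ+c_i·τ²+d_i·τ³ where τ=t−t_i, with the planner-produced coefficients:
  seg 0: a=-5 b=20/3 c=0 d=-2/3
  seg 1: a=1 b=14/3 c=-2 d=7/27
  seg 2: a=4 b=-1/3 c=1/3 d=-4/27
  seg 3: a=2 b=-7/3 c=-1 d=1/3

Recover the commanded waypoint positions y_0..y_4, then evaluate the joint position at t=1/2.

y_0=-5 y_1=1 y_2=4 y_3=2 y_4=-1
S(1/2) = -7/4

y_0 = S_0(0) = a_0 = -5
y_1 = S_1(0) = a_1 = 1
y_2 = S_2(0) = a_2 = 4
y_3 = S_3(0) = a_3 = 2
y_4 = S_3(1) = -1
t_q=1/2 is in segment 0 (τ=1/2); S_0(τ)=-7/4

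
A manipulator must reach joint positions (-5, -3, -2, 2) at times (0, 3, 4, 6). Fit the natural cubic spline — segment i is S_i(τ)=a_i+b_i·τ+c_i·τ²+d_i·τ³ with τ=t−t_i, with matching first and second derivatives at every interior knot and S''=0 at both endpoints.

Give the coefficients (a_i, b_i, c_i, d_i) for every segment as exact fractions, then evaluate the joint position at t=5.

  seg 0: a=-5 b=85/141 c=0 d=1/141
  seg 1: a=-3 b=112/141 c=3/47 d=20/141
  seg 2: a=-2 b=190/141 c=23/47 d=-23/282
S(5) = -23/94

Δ: Δ0=2/3, Δ1=1, Δ2=2
row 1: diag=8, rhs=2; c'=1/8, d'=1/4
row 2: denom=6−1·1/8=47/8; d'=(6−1·1/4)/(47/8)=46/47
back: M2=46/47
back: M1=1/4−1/8·46/47=6/47
M: M0=0, M1=6/47, M2=46/47, M3=0
seg 0: a=-5, c=M0/2=0, d=(M1−M0)/(6·3)=1/141, b=Δ0−h0·(2M0+M1)/6=85/141
seg 1: a=-3, c=M1/2=3/47, d=(M2−M1)/(6·1)=20/141, b=Δ1−h1·(2M1+M2)/6=112/141
seg 2: a=-2, c=M2/2=23/47, d=(M3−M2)/(6·2)=-23/282, b=Δ2−h2·(2M2+M3)/6=190/141
t_q=5 → seg 2, τ=1; S=-2+190/141·τ+23/47·τ²+-23/282·τ³=-23/94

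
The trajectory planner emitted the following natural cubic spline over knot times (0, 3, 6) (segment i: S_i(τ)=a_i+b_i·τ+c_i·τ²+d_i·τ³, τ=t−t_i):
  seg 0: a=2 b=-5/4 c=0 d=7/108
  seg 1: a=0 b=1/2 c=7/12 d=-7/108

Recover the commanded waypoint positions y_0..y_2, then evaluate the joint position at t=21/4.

y_0 = S_0(0) = a_0 = 2
y_1 = S_1(0) = a_1 = 0
y_2 = S_1(3) = 5
t_q=21/4 is in segment 1 (τ=9/4); S_1(τ)=855/256

y_0=2 y_1=0 y_2=5
S(21/4) = 855/256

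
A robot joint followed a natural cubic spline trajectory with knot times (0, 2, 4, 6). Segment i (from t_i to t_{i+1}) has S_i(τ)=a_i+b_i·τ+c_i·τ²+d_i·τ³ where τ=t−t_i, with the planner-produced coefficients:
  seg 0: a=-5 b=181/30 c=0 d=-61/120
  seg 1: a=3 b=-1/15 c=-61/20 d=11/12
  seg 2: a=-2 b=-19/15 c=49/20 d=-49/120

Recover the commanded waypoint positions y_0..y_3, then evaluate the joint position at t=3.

y_0 = S_0(0) = a_0 = -5
y_1 = S_1(0) = a_1 = 3
y_2 = S_2(0) = a_2 = -2
y_3 = S_2(2) = 2
t_q=3 is in segment 1 (τ=1); S_1(τ)=4/5

y_0=-5 y_1=3 y_2=-2 y_3=2
S(3) = 4/5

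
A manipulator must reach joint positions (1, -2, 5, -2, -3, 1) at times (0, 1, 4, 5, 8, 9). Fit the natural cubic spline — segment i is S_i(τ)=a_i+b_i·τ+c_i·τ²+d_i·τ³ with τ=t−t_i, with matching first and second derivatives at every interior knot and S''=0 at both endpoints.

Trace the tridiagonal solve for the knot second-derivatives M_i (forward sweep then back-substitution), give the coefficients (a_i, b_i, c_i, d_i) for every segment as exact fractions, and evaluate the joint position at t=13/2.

  seg 0: a=1 b=-12848/2961 c=0 d=3965/2961
  seg 1: a=-2 b=-953/2961 c=3965/987 d=-27823/26649
  seg 2: a=5 b=-13052/2961 c=-15928/2961 d=131/47
  seg 3: a=-2 b=-20149/2961 c=8831/2961 d=-7331/26649
  seg 4: a=-3 b=10844/2961 c=500/987 d=-500/2961
S(13/2) = -16911/2632

Δ: Δ0=-3, Δ1=7/3, Δ2=-7, Δ3=-1/3, Δ4=4
row 1: diag=8, rhs=32; c'=3/8, d'=4
row 2: denom=8−3·3/8=55/8; d'=(-56−3·4)/(55/8)=-544/55
row 3: denom=8−1·8/55=432/55; d'=(40−1·-544/55)/(432/55)=343/54
row 4: denom=8−3·55/144=329/48; d'=(26−3·343/54)/(329/48)=1000/987
back: M4=1000/987
back: M3=343/54−55/144·1000/987=17662/2961
back: M2=-544/55−8/55·17662/2961=-31856/2961
back: M1=4−3/8·-31856/2961=7930/987
M: M0=0, M1=7930/987, M2=-31856/2961, M3=17662/2961, M4=1000/987, M5=0
seg 0: a=1, c=M0/2=0, d=(M1−M0)/(6·1)=3965/2961, b=Δ0−h0·(2M0+M1)/6=-12848/2961
seg 1: a=-2, c=M1/2=3965/987, d=(M2−M1)/(6·3)=-27823/26649, b=Δ1−h1·(2M1+M2)/6=-953/2961
seg 2: a=5, c=M2/2=-15928/2961, d=(M3−M2)/(6·1)=131/47, b=Δ2−h2·(2M2+M3)/6=-13052/2961
seg 3: a=-2, c=M3/2=8831/2961, d=(M4−M3)/(6·3)=-7331/26649, b=Δ3−h3·(2M3+M4)/6=-20149/2961
seg 4: a=-3, c=M4/2=500/987, d=(M5−M4)/(6·1)=-500/2961, b=Δ4−h4·(2M4+M5)/6=10844/2961
t_q=13/2 → seg 3, τ=3/2; S=-2+-20149/2961·τ+8831/2961·τ²+-7331/26649·τ³=-16911/2632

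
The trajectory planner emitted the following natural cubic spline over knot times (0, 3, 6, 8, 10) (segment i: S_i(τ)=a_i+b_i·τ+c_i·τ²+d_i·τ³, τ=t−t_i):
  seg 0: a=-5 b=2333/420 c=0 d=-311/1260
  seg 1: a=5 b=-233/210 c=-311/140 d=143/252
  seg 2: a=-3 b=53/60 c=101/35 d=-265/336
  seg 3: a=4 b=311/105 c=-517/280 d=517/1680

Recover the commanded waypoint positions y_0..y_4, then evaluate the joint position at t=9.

y_0=-5 y_1=5 y_2=-3 y_3=4 y_4=5
S(9) = 3037/560

y_0 = S_0(0) = a_0 = -5
y_1 = S_1(0) = a_1 = 5
y_2 = S_2(0) = a_2 = -3
y_3 = S_3(0) = a_3 = 4
y_4 = S_3(2) = 5
t_q=9 is in segment 3 (τ=1); S_3(τ)=3037/560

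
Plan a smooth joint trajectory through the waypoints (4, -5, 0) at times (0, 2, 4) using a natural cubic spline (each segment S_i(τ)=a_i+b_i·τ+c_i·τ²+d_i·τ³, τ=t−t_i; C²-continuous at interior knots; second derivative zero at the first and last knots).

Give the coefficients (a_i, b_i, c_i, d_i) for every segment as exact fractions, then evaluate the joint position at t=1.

  seg 0: a=4 b=-25/4 c=0 d=7/16
  seg 1: a=-5 b=-1 c=21/8 d=-7/16
S(1) = -29/16

Δ: Δ0=-9/2, Δ1=5/2
row 1: diag=8, rhs=42; c'=1/4, d'=21/4
back: M1=21/4
M: M0=0, M1=21/4, M2=0
seg 0: a=4, c=M0/2=0, d=(M1−M0)/(6·2)=7/16, b=Δ0−h0·(2M0+M1)/6=-25/4
seg 1: a=-5, c=M1/2=21/8, d=(M2−M1)/(6·2)=-7/16, b=Δ1−h1·(2M1+M2)/6=-1
t_q=1 → seg 0, τ=1; S=4+-25/4·τ+0·τ²+7/16·τ³=-29/16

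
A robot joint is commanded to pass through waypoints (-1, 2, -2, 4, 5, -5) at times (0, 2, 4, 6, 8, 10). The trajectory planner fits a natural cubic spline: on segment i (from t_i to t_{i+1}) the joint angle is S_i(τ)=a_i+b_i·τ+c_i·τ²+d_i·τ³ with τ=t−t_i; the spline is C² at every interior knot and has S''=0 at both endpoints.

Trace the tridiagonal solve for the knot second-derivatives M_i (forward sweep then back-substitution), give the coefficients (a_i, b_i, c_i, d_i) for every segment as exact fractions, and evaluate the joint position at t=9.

Δ: Δ0=3/2, Δ1=-2, Δ2=3, Δ3=1/2, Δ4=-5
row 1: diag=8, rhs=-21; c'=1/4, d'=-21/8
row 2: denom=8−2·1/4=15/2; d'=(30−2·-21/8)/(15/2)=47/10
row 3: denom=8−2·4/15=112/15; d'=(-15−2·47/10)/(112/15)=-183/56
row 4: denom=8−2·15/56=209/28; d'=(-33−2·-183/56)/(209/28)=-39/11
back: M4=-39/11
back: M3=-183/56−15/56·-39/11=-51/22
back: M2=47/10−4/15·-51/22=117/22
back: M1=-21/8−1/4·117/22=-87/22
M: M0=0, M1=-87/22, M2=117/22, M3=-51/22, M4=-39/11, M5=0
seg 0: a=-1, c=M0/2=0, d=(M1−M0)/(6·2)=-29/88, b=Δ0−h0·(2M0+M1)/6=31/11
seg 1: a=2, c=M1/2=-87/44, d=(M2−M1)/(6·2)=17/22, b=Δ1−h1·(2M1+M2)/6=-25/22
seg 2: a=-2, c=M2/2=117/44, d=(M3−M2)/(6·2)=-7/11, b=Δ2−h2·(2M2+M3)/6=5/22
seg 3: a=4, c=M3/2=-51/44, d=(M4−M3)/(6·2)=-9/88, b=Δ3−h3·(2M3+M4)/6=71/22
seg 4: a=5, c=M4/2=-39/22, d=(M5−M4)/(6·2)=13/44, b=Δ4−h4·(2M4+M5)/6=-29/11
t_q=9 → seg 4, τ=1; S=5+-29/11·τ+-39/22·τ²+13/44·τ³=39/44

  seg 0: a=-1 b=31/11 c=0 d=-29/88
  seg 1: a=2 b=-25/22 c=-87/44 d=17/22
  seg 2: a=-2 b=5/22 c=117/44 d=-7/11
  seg 3: a=4 b=71/22 c=-51/44 d=-9/88
  seg 4: a=5 b=-29/11 c=-39/22 d=13/44
S(9) = 39/44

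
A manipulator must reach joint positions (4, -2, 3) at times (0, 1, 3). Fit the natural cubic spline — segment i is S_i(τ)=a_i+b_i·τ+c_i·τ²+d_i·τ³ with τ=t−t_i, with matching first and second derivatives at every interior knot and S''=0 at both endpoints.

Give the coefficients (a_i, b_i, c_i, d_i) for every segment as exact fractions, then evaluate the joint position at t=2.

  seg 0: a=4 b=-89/12 c=0 d=17/12
  seg 1: a=-2 b=-19/6 c=17/4 d=-17/24
S(2) = -13/8

Δ: Δ0=-6, Δ1=5/2
row 1: diag=6, rhs=51; c'=1/3, d'=17/2
back: M1=17/2
M: M0=0, M1=17/2, M2=0
seg 0: a=4, c=M0/2=0, d=(M1−M0)/(6·1)=17/12, b=Δ0−h0·(2M0+M1)/6=-89/12
seg 1: a=-2, c=M1/2=17/4, d=(M2−M1)/(6·2)=-17/24, b=Δ1−h1·(2M1+M2)/6=-19/6
t_q=2 → seg 1, τ=1; S=-2+-19/6·τ+17/4·τ²+-17/24·τ³=-13/8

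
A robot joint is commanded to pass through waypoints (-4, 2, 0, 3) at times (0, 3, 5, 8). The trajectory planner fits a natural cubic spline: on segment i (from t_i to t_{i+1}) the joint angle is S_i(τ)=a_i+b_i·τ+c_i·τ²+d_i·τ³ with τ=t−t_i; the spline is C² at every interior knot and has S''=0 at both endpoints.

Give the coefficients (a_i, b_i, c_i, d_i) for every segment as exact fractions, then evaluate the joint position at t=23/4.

Δ: Δ0=2, Δ1=-1, Δ2=1
row 1: diag=10, rhs=-18; c'=1/5, d'=-9/5
row 2: denom=10−2·1/5=48/5; d'=(12−2·-9/5)/(48/5)=13/8
back: M2=13/8
back: M1=-9/5−1/5·13/8=-17/8
M: M0=0, M1=-17/8, M2=13/8, M3=0
seg 0: a=-4, c=M0/2=0, d=(M1−M0)/(6·3)=-17/144, b=Δ0−h0·(2M0+M1)/6=49/16
seg 1: a=2, c=M1/2=-17/16, d=(M2−M1)/(6·2)=5/16, b=Δ1−h1·(2M1+M2)/6=-1/8
seg 2: a=0, c=M2/2=13/16, d=(M3−M2)/(6·3)=-13/144, b=Δ2−h2·(2M2+M3)/6=-5/8
t_q=23/4 → seg 2, τ=3/4; S=0+-5/8·τ+13/16·τ²+-13/144·τ³=-51/1024

  seg 0: a=-4 b=49/16 c=0 d=-17/144
  seg 1: a=2 b=-1/8 c=-17/16 d=5/16
  seg 2: a=0 b=-5/8 c=13/16 d=-13/144
S(23/4) = -51/1024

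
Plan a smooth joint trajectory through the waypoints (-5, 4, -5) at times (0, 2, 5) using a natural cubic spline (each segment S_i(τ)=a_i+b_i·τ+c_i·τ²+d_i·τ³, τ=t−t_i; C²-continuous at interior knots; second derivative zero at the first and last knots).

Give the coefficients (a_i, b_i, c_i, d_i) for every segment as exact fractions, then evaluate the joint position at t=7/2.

  seg 0: a=-5 b=6 c=0 d=-3/8
  seg 1: a=4 b=3/2 c=-9/4 d=1/4
S(7/2) = 65/32

Δ: Δ0=9/2, Δ1=-3
row 1: diag=10, rhs=-45; c'=3/10, d'=-9/2
back: M1=-9/2
M: M0=0, M1=-9/2, M2=0
seg 0: a=-5, c=M0/2=0, d=(M1−M0)/(6·2)=-3/8, b=Δ0−h0·(2M0+M1)/6=6
seg 1: a=4, c=M1/2=-9/4, d=(M2−M1)/(6·3)=1/4, b=Δ1−h1·(2M1+M2)/6=3/2
t_q=7/2 → seg 1, τ=3/2; S=4+3/2·τ+-9/4·τ²+1/4·τ³=65/32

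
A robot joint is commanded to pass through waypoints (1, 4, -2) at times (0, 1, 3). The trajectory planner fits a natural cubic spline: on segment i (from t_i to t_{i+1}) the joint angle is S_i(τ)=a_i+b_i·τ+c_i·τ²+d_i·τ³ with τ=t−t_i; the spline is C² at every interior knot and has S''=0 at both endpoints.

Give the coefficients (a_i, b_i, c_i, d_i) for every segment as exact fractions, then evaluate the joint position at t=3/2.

Δ: Δ0=3, Δ1=-3
row 1: diag=6, rhs=-36; c'=1/3, d'=-6
back: M1=-6
M: M0=0, M1=-6, M2=0
seg 0: a=1, c=M0/2=0, d=(M1−M0)/(6·1)=-1, b=Δ0−h0·(2M0+M1)/6=4
seg 1: a=4, c=M1/2=-3, d=(M2−M1)/(6·2)=1/2, b=Δ1−h1·(2M1+M2)/6=1
t_q=3/2 → seg 1, τ=1/2; S=4+1·τ+-3·τ²+1/2·τ³=61/16

  seg 0: a=1 b=4 c=0 d=-1
  seg 1: a=4 b=1 c=-3 d=1/2
S(3/2) = 61/16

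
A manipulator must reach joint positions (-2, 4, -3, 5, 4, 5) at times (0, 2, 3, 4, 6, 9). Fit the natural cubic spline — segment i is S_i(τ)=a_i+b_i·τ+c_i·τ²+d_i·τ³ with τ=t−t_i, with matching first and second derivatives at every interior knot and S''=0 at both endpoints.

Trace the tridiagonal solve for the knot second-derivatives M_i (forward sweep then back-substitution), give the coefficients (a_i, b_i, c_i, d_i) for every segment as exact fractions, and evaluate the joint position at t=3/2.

  seg 0: a=-2 b=7363/921 c=0 d=-1150/921
  seg 1: a=4 b=-6437/921 c=-2300/307 d=6890/921
  seg 2: a=-3 b=433/921 c=4590/307 d=-6835/921
  seg 3: a=5 b=7468/921 c=-2245/307 d=11083/7368
  seg 4: a=4 b=-5695/1842 c=2103/1228 d=-701/3684
S(3/2) = 7095/1228

Δ: Δ0=3, Δ1=-7, Δ2=8, Δ3=-1/2, Δ4=1/3
row 1: diag=6, rhs=-60; c'=1/6, d'=-10
row 2: denom=4−1·1/6=23/6; d'=(90−1·-10)/(23/6)=600/23
row 3: denom=6−1·6/23=132/23; d'=(-51−1·600/23)/(132/23)=-591/44
row 4: denom=10−2·23/66=307/33; d'=(5−2·-591/44)/(307/33)=2103/614
back: M4=2103/614
back: M3=-591/44−23/66·2103/614=-4490/307
back: M2=600/23−6/23·-4490/307=9180/307
back: M1=-10−1/6·9180/307=-4600/307
M: M0=0, M1=-4600/307, M2=9180/307, M3=-4490/307, M4=2103/614, M5=0
seg 0: a=-2, c=M0/2=0, d=(M1−M0)/(6·2)=-1150/921, b=Δ0−h0·(2M0+M1)/6=7363/921
seg 1: a=4, c=M1/2=-2300/307, d=(M2−M1)/(6·1)=6890/921, b=Δ1−h1·(2M1+M2)/6=-6437/921
seg 2: a=-3, c=M2/2=4590/307, d=(M3−M2)/(6·1)=-6835/921, b=Δ2−h2·(2M2+M3)/6=433/921
seg 3: a=5, c=M3/2=-2245/307, d=(M4−M3)/(6·2)=11083/7368, b=Δ3−h3·(2M3+M4)/6=7468/921
seg 4: a=4, c=M4/2=2103/1228, d=(M5−M4)/(6·3)=-701/3684, b=Δ4−h4·(2M4+M5)/6=-5695/1842
t_q=3/2 → seg 0, τ=3/2; S=-2+7363/921·τ+0·τ²+-1150/921·τ³=7095/1228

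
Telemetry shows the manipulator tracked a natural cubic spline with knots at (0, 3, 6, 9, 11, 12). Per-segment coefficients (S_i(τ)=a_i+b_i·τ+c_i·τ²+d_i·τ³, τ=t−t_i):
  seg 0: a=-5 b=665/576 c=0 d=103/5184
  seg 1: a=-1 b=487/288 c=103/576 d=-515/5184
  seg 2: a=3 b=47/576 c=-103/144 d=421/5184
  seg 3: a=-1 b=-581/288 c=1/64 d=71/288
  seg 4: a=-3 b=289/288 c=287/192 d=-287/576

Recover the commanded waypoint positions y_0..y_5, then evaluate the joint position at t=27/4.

y_0=-5 y_1=-1 y_2=3 y_3=-1 y_4=-3 y_5=-1
S(27/4) = 11031/4096

y_0 = S_0(0) = a_0 = -5
y_1 = S_1(0) = a_1 = -1
y_2 = S_2(0) = a_2 = 3
y_3 = S_3(0) = a_3 = -1
y_4 = S_4(0) = a_4 = -3
y_5 = S_4(1) = -1
t_q=27/4 is in segment 2 (τ=3/4); S_2(τ)=11031/4096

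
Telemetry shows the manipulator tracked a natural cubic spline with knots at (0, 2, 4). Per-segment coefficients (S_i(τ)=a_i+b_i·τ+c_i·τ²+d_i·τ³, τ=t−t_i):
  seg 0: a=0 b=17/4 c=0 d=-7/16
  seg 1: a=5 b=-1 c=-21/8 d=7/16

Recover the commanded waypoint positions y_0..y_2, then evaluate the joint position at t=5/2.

y_0=0 y_1=5 y_2=-4
S(5/2) = 499/128

y_0 = S_0(0) = a_0 = 0
y_1 = S_1(0) = a_1 = 5
y_2 = S_1(2) = -4
t_q=5/2 is in segment 1 (τ=1/2); S_1(τ)=499/128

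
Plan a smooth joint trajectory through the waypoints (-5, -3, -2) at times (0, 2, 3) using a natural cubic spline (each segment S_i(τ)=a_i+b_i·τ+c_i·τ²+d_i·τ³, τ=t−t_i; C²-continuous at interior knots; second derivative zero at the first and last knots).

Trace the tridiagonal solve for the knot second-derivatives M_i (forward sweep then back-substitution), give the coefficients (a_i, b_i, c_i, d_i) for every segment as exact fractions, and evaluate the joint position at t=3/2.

  seg 0: a=-5 b=1 c=0 d=0
  seg 1: a=-3 b=1 c=0 d=0
S(3/2) = -7/2

Δ: Δ0=1, Δ1=1
row 1: diag=6, rhs=0; c'=1/6, d'=0
back: M1=0
M: M0=0, M1=0, M2=0
seg 0: a=-5, c=M0/2=0, d=(M1−M0)/(6·2)=0, b=Δ0−h0·(2M0+M1)/6=1
seg 1: a=-3, c=M1/2=0, d=(M2−M1)/(6·1)=0, b=Δ1−h1·(2M1+M2)/6=1
t_q=3/2 → seg 0, τ=3/2; S=-5+1·τ+0·τ²+0·τ³=-7/2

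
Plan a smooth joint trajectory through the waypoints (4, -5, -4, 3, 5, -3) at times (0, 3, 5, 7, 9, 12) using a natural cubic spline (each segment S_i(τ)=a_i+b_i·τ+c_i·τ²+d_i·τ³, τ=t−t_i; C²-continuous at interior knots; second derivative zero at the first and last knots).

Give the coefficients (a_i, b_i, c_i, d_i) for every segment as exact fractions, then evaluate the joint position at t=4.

Δ: Δ0=-3, Δ1=1/2, Δ2=7/2, Δ3=1, Δ4=-8/3
row 1: diag=10, rhs=21; c'=1/5, d'=21/10
row 2: denom=8−2·1/5=38/5; d'=(18−2·21/10)/(38/5)=69/38
row 3: denom=8−2·5/19=142/19; d'=(-15−2·69/38)/(142/19)=-177/71
row 4: denom=10−2·19/71=672/71; d'=(-22−2·-177/71)/(672/71)=-151/84
back: M4=-151/84
back: M3=-177/71−19/71·-151/84=-169/84
back: M2=69/38−5/19·-169/84=197/84
back: M1=21/10−1/5·197/84=137/84
M: M0=0, M1=137/84, M2=197/84, M3=-169/84, M4=-151/84, M5=0
seg 0: a=4, c=M0/2=0, d=(M1−M0)/(6·3)=137/1512, b=Δ0−h0·(2M0+M1)/6=-641/168
seg 1: a=-5, c=M1/2=137/168, d=(M2−M1)/(6·2)=5/84, b=Δ1−h1·(2M1+M2)/6=-115/84
seg 2: a=-4, c=M2/2=197/168, d=(M3−M2)/(6·2)=-61/168, b=Δ2−h2·(2M2+M3)/6=73/28
seg 3: a=3, c=M3/2=-169/168, d=(M4−M3)/(6·2)=1/56, b=Δ3−h3·(2M3+M4)/6=247/84
seg 4: a=5, c=M4/2=-151/168, d=(M5−M4)/(6·3)=151/1512, b=Δ4−h4·(2M4+M5)/6=-73/84
t_q=4 → seg 1, τ=1; S=-5+-115/84·τ+137/168·τ²+5/84·τ³=-923/168

  seg 0: a=4 b=-641/168 c=0 d=137/1512
  seg 1: a=-5 b=-115/84 c=137/168 d=5/84
  seg 2: a=-4 b=73/28 c=197/168 d=-61/168
  seg 3: a=3 b=247/84 c=-169/168 d=1/56
  seg 4: a=5 b=-73/84 c=-151/168 d=151/1512
S(4) = -923/168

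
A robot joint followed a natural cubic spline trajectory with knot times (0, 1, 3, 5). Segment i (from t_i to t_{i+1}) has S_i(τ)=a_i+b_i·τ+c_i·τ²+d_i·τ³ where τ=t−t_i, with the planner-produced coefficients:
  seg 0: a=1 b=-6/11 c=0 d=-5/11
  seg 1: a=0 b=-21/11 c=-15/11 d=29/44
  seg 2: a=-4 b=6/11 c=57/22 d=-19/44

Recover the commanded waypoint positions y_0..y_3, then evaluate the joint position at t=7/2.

y_0=1 y_1=0 y_2=-4 y_3=4
S(7/2) = -1103/352

y_0 = S_0(0) = a_0 = 1
y_1 = S_1(0) = a_1 = 0
y_2 = S_2(0) = a_2 = -4
y_3 = S_2(2) = 4
t_q=7/2 is in segment 2 (τ=1/2); S_2(τ)=-1103/352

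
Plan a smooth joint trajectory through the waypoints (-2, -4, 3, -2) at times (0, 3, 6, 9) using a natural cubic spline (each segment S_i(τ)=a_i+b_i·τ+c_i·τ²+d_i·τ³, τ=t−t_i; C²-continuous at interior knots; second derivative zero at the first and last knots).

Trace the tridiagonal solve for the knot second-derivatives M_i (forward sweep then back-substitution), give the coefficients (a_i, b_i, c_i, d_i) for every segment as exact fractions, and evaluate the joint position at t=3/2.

  seg 0: a=-2 b=-26/15 c=0 d=16/135
  seg 1: a=-4 b=22/15 c=16/15 d=-7/27
  seg 2: a=3 b=13/15 c=-19/15 d=19/135
S(3/2) = -21/5

Δ: Δ0=-2/3, Δ1=7/3, Δ2=-5/3
row 1: diag=12, rhs=18; c'=1/4, d'=3/2
row 2: denom=12−3·1/4=45/4; d'=(-24−3·3/2)/(45/4)=-38/15
back: M2=-38/15
back: M1=3/2−1/4·-38/15=32/15
M: M0=0, M1=32/15, M2=-38/15, M3=0
seg 0: a=-2, c=M0/2=0, d=(M1−M0)/(6·3)=16/135, b=Δ0−h0·(2M0+M1)/6=-26/15
seg 1: a=-4, c=M1/2=16/15, d=(M2−M1)/(6·3)=-7/27, b=Δ1−h1·(2M1+M2)/6=22/15
seg 2: a=3, c=M2/2=-19/15, d=(M3−M2)/(6·3)=19/135, b=Δ2−h2·(2M2+M3)/6=13/15
t_q=3/2 → seg 0, τ=3/2; S=-2+-26/15·τ+0·τ²+16/135·τ³=-21/5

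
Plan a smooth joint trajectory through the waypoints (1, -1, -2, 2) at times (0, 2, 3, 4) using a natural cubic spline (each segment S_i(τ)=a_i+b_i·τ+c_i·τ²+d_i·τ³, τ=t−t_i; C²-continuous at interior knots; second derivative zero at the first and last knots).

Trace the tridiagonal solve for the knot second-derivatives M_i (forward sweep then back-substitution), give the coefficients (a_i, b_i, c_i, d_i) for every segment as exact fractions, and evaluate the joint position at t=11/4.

  seg 0: a=1 b=-13/23 c=0 d=-5/46
  seg 1: a=-1 b=-43/23 c=-15/23 d=35/23
  seg 2: a=-2 b=32/23 c=90/23 d=-30/23
S(11/4) = -3131/1472

Δ: Δ0=-1, Δ1=-1, Δ2=4
row 1: diag=6, rhs=0; c'=1/6, d'=0
row 2: denom=4−1·1/6=23/6; d'=(30−1·0)/(23/6)=180/23
back: M2=180/23
back: M1=0−1/6·180/23=-30/23
M: M0=0, M1=-30/23, M2=180/23, M3=0
seg 0: a=1, c=M0/2=0, d=(M1−M0)/(6·2)=-5/46, b=Δ0−h0·(2M0+M1)/6=-13/23
seg 1: a=-1, c=M1/2=-15/23, d=(M2−M1)/(6·1)=35/23, b=Δ1−h1·(2M1+M2)/6=-43/23
seg 2: a=-2, c=M2/2=90/23, d=(M3−M2)/(6·1)=-30/23, b=Δ2−h2·(2M2+M3)/6=32/23
t_q=11/4 → seg 1, τ=3/4; S=-1+-43/23·τ+-15/23·τ²+35/23·τ³=-3131/1472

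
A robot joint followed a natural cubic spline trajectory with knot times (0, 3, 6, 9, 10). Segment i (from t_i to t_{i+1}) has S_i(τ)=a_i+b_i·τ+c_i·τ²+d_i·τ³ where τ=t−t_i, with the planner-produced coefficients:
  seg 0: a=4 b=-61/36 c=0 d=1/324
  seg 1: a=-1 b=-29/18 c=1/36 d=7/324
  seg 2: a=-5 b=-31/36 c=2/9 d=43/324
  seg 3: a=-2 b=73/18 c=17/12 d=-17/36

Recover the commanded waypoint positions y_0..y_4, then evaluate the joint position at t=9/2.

y_0 = S_0(0) = a_0 = 4
y_1 = S_1(0) = a_1 = -1
y_2 = S_2(0) = a_2 = -5
y_3 = S_3(0) = a_3 = -2
y_4 = S_3(1) = 3
t_q=9/2 is in segment 1 (τ=3/2); S_1(τ)=-105/32

y_0=4 y_1=-1 y_2=-5 y_3=-2 y_4=3
S(9/2) = -105/32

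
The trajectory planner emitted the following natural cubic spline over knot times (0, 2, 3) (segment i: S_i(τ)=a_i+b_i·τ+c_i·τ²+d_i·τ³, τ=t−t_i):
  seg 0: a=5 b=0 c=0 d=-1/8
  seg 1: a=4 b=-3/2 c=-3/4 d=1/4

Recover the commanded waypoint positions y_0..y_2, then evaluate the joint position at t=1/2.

y_0 = S_0(0) = a_0 = 5
y_1 = S_1(0) = a_1 = 4
y_2 = S_1(1) = 2
t_q=1/2 is in segment 0 (τ=1/2); S_0(τ)=319/64

y_0=5 y_1=4 y_2=2
S(1/2) = 319/64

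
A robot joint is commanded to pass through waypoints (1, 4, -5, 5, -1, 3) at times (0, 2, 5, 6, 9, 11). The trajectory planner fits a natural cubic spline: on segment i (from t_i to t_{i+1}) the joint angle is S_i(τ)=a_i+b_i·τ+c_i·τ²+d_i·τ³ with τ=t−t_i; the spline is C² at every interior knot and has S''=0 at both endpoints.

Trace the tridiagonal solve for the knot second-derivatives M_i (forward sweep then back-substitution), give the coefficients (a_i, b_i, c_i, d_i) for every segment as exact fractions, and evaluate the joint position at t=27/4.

  seg 0: a=1 b=12509/3294 c=0 d=-946/1647
  seg 1: a=4 b=-10195/3294 c=-1892/549 d=34369/29646
  seg 2: a=-5 b=12400/1647 c=23017/3294 d=-551/122
  seg 3: a=5 b=26203/3294 c=-10807/1647 d=32051/29646
  seg 4: a=-1 b=-3664/1647 c=3479/1098 d=-3479/6588
S(27/4) = 181097/23424

Δ: Δ0=3/2, Δ1=-3, Δ2=10, Δ3=-2, Δ4=2
row 1: diag=10, rhs=-27; c'=3/10, d'=-27/10
row 2: denom=8−3·3/10=71/10; d'=(78−3·-27/10)/(71/10)=861/71
row 3: denom=8−1·10/71=558/71; d'=(-72−1·861/71)/(558/71)=-1991/186
row 4: denom=10−3·71/186=549/62; d'=(24−3·-1991/186)/(549/62)=3479/549
back: M4=3479/549
back: M3=-1991/186−71/186·3479/549=-21614/1647
back: M2=861/71−10/71·-21614/1647=23017/1647
back: M1=-27/10−3/10·23017/1647=-3784/549
M: M0=0, M1=-3784/549, M2=23017/1647, M3=-21614/1647, M4=3479/549, M5=0
seg 0: a=1, c=M0/2=0, d=(M1−M0)/(6·2)=-946/1647, b=Δ0−h0·(2M0+M1)/6=12509/3294
seg 1: a=4, c=M1/2=-1892/549, d=(M2−M1)/(6·3)=34369/29646, b=Δ1−h1·(2M1+M2)/6=-10195/3294
seg 2: a=-5, c=M2/2=23017/3294, d=(M3−M2)/(6·1)=-551/122, b=Δ2−h2·(2M2+M3)/6=12400/1647
seg 3: a=5, c=M3/2=-10807/1647, d=(M4−M3)/(6·3)=32051/29646, b=Δ3−h3·(2M3+M4)/6=26203/3294
seg 4: a=-1, c=M4/2=3479/1098, d=(M5−M4)/(6·2)=-3479/6588, b=Δ4−h4·(2M4+M5)/6=-3664/1647
t_q=27/4 → seg 3, τ=3/4; S=5+26203/3294·τ+-10807/1647·τ²+32051/29646·τ³=181097/23424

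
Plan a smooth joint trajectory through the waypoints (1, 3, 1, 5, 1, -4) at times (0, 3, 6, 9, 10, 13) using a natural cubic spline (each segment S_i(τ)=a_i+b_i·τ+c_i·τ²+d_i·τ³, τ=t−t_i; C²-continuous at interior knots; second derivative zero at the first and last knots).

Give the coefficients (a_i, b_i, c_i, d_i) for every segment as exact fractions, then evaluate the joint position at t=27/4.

  seg 0: a=1 b=377/283 c=0 d=-565/7641
  seg 1: a=3 b=-188/283 c=-565/849 d=1693/7641
  seg 2: a=1 b=375/283 c=376/283 d=-3377/7641
  seg 3: a=5 b=-746/283 c=-2249/849 d=1091/849
  seg 4: a=1 b=-3463/849 c=1024/849 d=-1024/7641
S(27/4) = 46271/18112

Δ: Δ0=2/3, Δ1=-2/3, Δ2=4/3, Δ3=-4, Δ4=-5/3
row 1: diag=12, rhs=-8; c'=1/4, d'=-2/3
row 2: denom=12−3·1/4=45/4; d'=(12−3·-2/3)/(45/4)=56/45
row 3: denom=8−3·4/15=36/5; d'=(-32−3·56/45)/(36/5)=-134/27
row 4: denom=8−1·5/36=283/36; d'=(14−1·-134/27)/(283/36)=2048/849
back: M4=2048/849
back: M3=-134/27−5/36·2048/849=-4498/849
back: M2=56/45−4/15·-4498/849=752/283
back: M1=-2/3−1/4·752/283=-1130/849
M: M0=0, M1=-1130/849, M2=752/283, M3=-4498/849, M4=2048/849, M5=0
seg 0: a=1, c=M0/2=0, d=(M1−M0)/(6·3)=-565/7641, b=Δ0−h0·(2M0+M1)/6=377/283
seg 1: a=3, c=M1/2=-565/849, d=(M2−M1)/(6·3)=1693/7641, b=Δ1−h1·(2M1+M2)/6=-188/283
seg 2: a=1, c=M2/2=376/283, d=(M3−M2)/(6·3)=-3377/7641, b=Δ2−h2·(2M2+M3)/6=375/283
seg 3: a=5, c=M3/2=-2249/849, d=(M4−M3)/(6·1)=1091/849, b=Δ3−h3·(2M3+M4)/6=-746/283
seg 4: a=1, c=M4/2=1024/849, d=(M5−M4)/(6·3)=-1024/7641, b=Δ4−h4·(2M4+M5)/6=-3463/849
t_q=27/4 → seg 2, τ=3/4; S=1+375/283·τ+376/283·τ²+-3377/7641·τ³=46271/18112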